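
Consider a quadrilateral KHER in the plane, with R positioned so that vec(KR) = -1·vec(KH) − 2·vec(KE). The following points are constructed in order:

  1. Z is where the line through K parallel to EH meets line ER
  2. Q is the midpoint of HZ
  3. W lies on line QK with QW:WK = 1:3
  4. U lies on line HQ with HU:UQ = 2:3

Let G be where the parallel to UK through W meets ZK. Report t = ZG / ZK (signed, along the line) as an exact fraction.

t = 23/32

Set K = (0, 0), H = (1, 0), E = (0, 1), R = (-1, -2); any affine frame gives the same invariant.
1. Z is where the line through K parallel to EH meets line ER ⇒ Z = (-1/4, 1/4)
2. Q is the midpoint of HZ ⇒ Q = (3/8, 1/8)
3. W lies on line QK with QW:WK = 1:3 ⇒ W = (9/32, 3/32)
4. U lies on line HQ with HU:UQ = 2:3 ⇒ U = (3/4, 1/20)
through W parallel to UK: direction (-3/4, -1/20); meets ZK at G = (-9/128, 9/128)
G = Z + t·(K−Z) with t = 23/32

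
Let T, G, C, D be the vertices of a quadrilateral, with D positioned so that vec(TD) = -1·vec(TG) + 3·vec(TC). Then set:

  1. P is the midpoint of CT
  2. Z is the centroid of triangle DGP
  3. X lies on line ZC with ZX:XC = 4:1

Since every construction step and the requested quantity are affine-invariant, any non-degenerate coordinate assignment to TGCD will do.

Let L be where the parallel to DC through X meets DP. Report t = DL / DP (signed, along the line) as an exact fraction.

t = -1/15

Work in coordinates with T = (0, 0), G = (1, 0), C = (0, 1), D = (-1, 3).
1. P is the midpoint of CT ⇒ P = (0, 1/2)
2. Z is the centroid of triangle DGP ⇒ Z = (0, 7/6)
3. X lies on line ZC with ZX:XC = 4:1 ⇒ X = (0, 31/30)
through X parallel to DC: direction (1, -2); meets DP at L = (-16/15, 19/6)
L = D + t·(P−D) with t = -1/15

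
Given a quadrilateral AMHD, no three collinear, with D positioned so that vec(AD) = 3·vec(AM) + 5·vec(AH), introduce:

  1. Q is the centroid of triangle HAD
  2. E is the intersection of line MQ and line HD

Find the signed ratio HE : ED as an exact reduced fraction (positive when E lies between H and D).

HE:ED = 1/2

Assign A = (0, 0), M = (1, 0), H = (0, 1), D = (3, 5) — the answer is frame-independent, so this choice is without loss of generality.
1. Q is the centroid of triangle HAD ⇒ Q = (1, 2)
2. E is the intersection of line MQ and line HD ⇒ E = (1, 7/3)
E = H + t·(D−H) with t = 1/3, so HE:ED = t:(1−t) = 1/3:2/3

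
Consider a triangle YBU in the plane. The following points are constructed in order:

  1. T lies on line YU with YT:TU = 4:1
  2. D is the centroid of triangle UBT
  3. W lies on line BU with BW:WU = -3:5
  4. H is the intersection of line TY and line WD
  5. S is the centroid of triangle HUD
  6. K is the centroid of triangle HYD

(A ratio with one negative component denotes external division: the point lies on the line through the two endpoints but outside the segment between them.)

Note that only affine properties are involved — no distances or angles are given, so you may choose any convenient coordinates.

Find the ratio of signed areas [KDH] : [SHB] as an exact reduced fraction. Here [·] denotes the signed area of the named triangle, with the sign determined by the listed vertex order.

[KDH]:[SHB] = 5

Work in coordinates with Y = (0, 0), B = (1, 0), U = (0, 1).
1. T lies on line YU with YT:TU = 4:1 ⇒ T = (0, 4/5)
2. D is the centroid of triangle UBT ⇒ D = (1/3, 3/5)
3. W lies on line BU with BW:WU = -3:5 ⇒ W = (5/2, -3/2)
4. H is the intersection of line TY and line WD ⇒ H = (0, 12/13)
5. S is the centroid of triangle HUD ⇒ S = (1/9, 164/195)
6. K is the centroid of triangle HYD ⇒ K = (1/9, 33/65)
2·[KDH] = 4/39, 2·[SHB] = 4/195
[KDH]:[SHB] = 4/39:4/195 = 5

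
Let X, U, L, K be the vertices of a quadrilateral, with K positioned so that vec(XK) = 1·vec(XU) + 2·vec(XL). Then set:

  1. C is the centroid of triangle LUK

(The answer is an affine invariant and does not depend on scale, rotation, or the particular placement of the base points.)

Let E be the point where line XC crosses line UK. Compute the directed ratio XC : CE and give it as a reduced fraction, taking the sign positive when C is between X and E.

XC:CE = 2

Set X = (0, 0), U = (1, 0), L = (0, 1), K = (1, 2); any affine frame gives the same invariant.
1. C is the centroid of triangle LUK ⇒ C = (2/3, 1)
line XC meets UK at E = (1, 3/2)
C = X + t·(E−X) with t = 2/3, so XC:CE = 2/3:1/3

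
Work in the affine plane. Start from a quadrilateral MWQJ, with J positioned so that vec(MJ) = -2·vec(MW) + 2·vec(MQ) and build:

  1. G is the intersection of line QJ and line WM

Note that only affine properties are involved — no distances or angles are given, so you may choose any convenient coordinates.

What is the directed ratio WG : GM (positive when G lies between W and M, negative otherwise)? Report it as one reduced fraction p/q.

Set M = (0, 0), W = (1, 0), Q = (0, 1), J = (-2, 2); any affine frame gives the same invariant.
1. G is the intersection of line QJ and line WM ⇒ G = (2, 0)
G = W + t·(M−W) with t = -1, so WG:GM = t:(1−t) = -1:2

WG:GM = -1/2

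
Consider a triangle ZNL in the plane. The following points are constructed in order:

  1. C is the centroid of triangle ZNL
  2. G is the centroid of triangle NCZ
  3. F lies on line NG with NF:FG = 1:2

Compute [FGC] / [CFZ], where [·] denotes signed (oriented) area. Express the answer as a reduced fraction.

[FGC]:[CFZ] = 2/7

Set Z = (0, 0), N = (1, 0), L = (0, 1); any affine frame gives the same invariant.
1. C is the centroid of triangle ZNL ⇒ C = (1/3, 1/3)
2. G is the centroid of triangle NCZ ⇒ G = (4/9, 1/9)
3. F lies on line NG with NF:FG = 1:2 ⇒ F = (22/27, 1/27)
2·[FGC] = -2/27, 2·[CFZ] = -7/27
[FGC]:[CFZ] = -2/27:-7/27 = 2/7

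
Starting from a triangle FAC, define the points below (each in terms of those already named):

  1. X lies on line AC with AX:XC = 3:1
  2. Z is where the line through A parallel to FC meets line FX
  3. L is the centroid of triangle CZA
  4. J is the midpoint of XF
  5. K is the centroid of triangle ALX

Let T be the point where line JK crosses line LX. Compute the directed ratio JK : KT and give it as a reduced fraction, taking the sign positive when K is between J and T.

Set F = (0, 0), A = (1, 0), C = (0, 1); any affine frame gives the same invariant.
1. X lies on line AC with AX:XC = 3:1 ⇒ X = (1/4, 3/4)
2. Z is where the line through A parallel to FC meets line FX ⇒ Z = (1, 3)
3. L is the centroid of triangle CZA ⇒ L = (2/3, 4/3)
4. J is the midpoint of XF ⇒ J = (1/8, 3/8)
5. K is the centroid of triangle ALX ⇒ K = (23/36, 25/36)
line JK meets LX at T = (-19/144, 31/144)
K = J + t·(T−J) with t = -2, so JK:KT = -2:3

JK:KT = -2/3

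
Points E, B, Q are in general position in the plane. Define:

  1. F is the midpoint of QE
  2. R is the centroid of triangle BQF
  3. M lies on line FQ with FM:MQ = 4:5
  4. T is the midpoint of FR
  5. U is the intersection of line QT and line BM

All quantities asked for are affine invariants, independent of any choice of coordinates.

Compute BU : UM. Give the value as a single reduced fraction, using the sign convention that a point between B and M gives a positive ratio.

BU:UM = 36/5

Set E = (0, 0), B = (1, 0), Q = (0, 1); any affine frame gives the same invariant.
1. F is the midpoint of QE ⇒ F = (0, 1/2)
2. R is the centroid of triangle BQF ⇒ R = (1/3, 1/2)
3. M lies on line FQ with FM:MQ = 4:5 ⇒ M = (0, 13/18)
4. T is the midpoint of FR ⇒ T = (1/6, 1/2)
5. U is the intersection of line QT and line BM ⇒ U = (5/41, 26/41)
U = B + t·(M−B) with t = 36/41, so BU:UM = t:(1−t) = 36/41:5/41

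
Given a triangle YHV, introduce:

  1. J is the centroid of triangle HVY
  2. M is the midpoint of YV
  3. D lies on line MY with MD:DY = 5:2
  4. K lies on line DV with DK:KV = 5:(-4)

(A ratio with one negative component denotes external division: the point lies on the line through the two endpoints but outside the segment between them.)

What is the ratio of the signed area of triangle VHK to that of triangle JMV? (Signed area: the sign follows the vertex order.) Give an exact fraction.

Assign Y = (0, 0), H = (1, 0), V = (0, 1) — the answer is frame-independent, so this choice is without loss of generality.
1. J is the centroid of triangle HVY ⇒ J = (1/3, 1/3)
2. M is the midpoint of YV ⇒ M = (0, 1/2)
3. D lies on line MY with MD:DY = 5:2 ⇒ D = (0, 1/7)
4. K lies on line DV with DK:KV = 5:(-4) ⇒ K = (0, 31/7)
2·[VHK] = 24/7, 2·[JMV] = -1/6
[VHK]:[JMV] = 24/7:-1/6 = -144/7

[VHK]:[JMV] = -144/7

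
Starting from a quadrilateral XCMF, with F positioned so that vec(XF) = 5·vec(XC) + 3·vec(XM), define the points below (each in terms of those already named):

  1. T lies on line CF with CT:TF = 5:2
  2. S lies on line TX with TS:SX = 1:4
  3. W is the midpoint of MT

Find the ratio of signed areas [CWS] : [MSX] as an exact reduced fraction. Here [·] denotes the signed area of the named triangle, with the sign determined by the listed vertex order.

[CWS]:[MSX] = 59/108

Set X = (0, 0), C = (1, 0), M = (0, 1), F = (5, 3); any affine frame gives the same invariant.
1. T lies on line CF with CT:TF = 5:2 ⇒ T = (27/7, 15/7)
2. S lies on line TX with TS:SX = 1:4 ⇒ S = (108/35, 12/7)
3. W is the midpoint of MT ⇒ W = (27/14, 11/7)
2·[CWS] = -59/35, 2·[MSX] = -108/35
[CWS]:[MSX] = -59/35:-108/35 = 59/108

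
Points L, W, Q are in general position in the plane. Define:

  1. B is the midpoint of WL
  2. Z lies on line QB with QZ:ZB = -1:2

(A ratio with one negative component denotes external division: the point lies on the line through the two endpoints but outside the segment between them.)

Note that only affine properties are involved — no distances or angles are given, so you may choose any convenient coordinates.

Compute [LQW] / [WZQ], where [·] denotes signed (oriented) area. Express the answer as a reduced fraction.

[LQW]:[WZQ] = -2

Choose coordinates L = (0, 0), W = (1, 0), Q = (0, 1).
1. B is the midpoint of WL ⇒ B = (1/2, 0)
2. Z lies on line QB with QZ:ZB = -1:2 ⇒ Z = (-1/2, 2)
2·[LQW] = -1, 2·[WZQ] = 1/2
[LQW]:[WZQ] = -1:1/2 = -2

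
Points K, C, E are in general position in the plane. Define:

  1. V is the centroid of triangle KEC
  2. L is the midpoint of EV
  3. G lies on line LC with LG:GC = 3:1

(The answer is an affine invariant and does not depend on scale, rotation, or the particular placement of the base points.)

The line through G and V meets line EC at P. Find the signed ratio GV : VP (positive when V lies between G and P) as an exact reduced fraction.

Assign K = (0, 0), C = (1, 0), E = (0, 1) — the answer is frame-independent, so this choice is without loss of generality.
1. V is the centroid of triangle KEC ⇒ V = (1/3, 1/3)
2. L is the midpoint of EV ⇒ L = (1/6, 2/3)
3. G lies on line LC with LG:GC = 3:1 ⇒ G = (19/24, 1/6)
line GV meets EC at P = (6/7, 1/7)
V = G + t·(P−G) with t = -7, so GV:VP = -7:8

GV:VP = -7/8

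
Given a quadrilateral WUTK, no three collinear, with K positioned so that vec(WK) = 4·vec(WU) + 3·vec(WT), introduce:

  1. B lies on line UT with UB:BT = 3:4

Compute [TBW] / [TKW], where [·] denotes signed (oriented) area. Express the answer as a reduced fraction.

Assign W = (0, 0), U = (1, 0), T = (0, 1), K = (4, 3) — the answer is frame-independent, so this choice is without loss of generality.
1. B lies on line UT with UB:BT = 3:4 ⇒ B = (4/7, 3/7)
2·[TBW] = -4/7, 2·[TKW] = -4
[TBW]:[TKW] = -4/7:-4 = 1/7

[TBW]:[TKW] = 1/7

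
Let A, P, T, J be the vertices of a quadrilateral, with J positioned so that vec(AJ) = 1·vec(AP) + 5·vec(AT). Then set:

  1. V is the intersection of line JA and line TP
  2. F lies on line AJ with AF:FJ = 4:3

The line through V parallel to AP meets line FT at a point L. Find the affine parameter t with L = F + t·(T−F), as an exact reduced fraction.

Choose coordinates A = (0, 0), P = (1, 0), T = (0, 1), J = (1, 5).
1. V is the intersection of line JA and line TP ⇒ V = (1/6, 5/6)
2. F lies on line AJ with AF:FJ = 4:3 ⇒ F = (4/7, 20/7)
through V parallel to AP: direction (1, 0); meets FT at L = (-2/39, 5/6)
L = F + t·(T−F) with t = 85/78

t = 85/78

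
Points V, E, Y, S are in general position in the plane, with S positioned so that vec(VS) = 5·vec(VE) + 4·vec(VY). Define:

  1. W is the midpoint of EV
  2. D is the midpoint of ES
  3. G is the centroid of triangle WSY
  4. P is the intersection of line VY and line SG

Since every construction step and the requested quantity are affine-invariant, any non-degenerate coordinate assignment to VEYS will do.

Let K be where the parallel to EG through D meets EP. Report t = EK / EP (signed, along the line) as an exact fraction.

Assign V = (0, 0), E = (1, 0), Y = (0, 1), S = (5, 4) — the answer is frame-independent, so this choice is without loss of generality.
1. W is the midpoint of EV ⇒ W = (1/2, 0)
2. D is the midpoint of ES ⇒ D = (3, 2)
3. G is the centroid of triangle WSY ⇒ G = (11/6, 5/3)
4. P is the intersection of line VY and line SG ⇒ P = (0, 6/19)
through D parallel to EG: direction (5/6, 5/3); meets EP at K = (41/22, -3/11)
K = E + t·(P−E) with t = -19/22

t = -19/22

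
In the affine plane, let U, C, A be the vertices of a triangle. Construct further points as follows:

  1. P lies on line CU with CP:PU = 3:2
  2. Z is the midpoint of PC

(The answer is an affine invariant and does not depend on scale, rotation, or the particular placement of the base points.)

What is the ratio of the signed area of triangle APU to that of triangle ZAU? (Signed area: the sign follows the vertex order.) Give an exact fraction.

Set U = (0, 0), C = (1, 0), A = (0, 1); any affine frame gives the same invariant.
1. P lies on line CU with CP:PU = 3:2 ⇒ P = (2/5, 0)
2. Z is the midpoint of PC ⇒ Z = (7/10, 0)
2·[APU] = -2/5, 2·[ZAU] = 7/10
[APU]:[ZAU] = -2/5:7/10 = -4/7

[APU]:[ZAU] = -4/7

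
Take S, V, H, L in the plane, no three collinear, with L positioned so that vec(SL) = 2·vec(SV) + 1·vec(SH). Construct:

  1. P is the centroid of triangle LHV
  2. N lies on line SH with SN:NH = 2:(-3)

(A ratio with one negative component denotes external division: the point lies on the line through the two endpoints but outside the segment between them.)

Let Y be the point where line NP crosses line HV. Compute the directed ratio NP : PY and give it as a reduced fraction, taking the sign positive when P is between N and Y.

Choose coordinates S = (0, 0), V = (1, 0), H = (0, 1), L = (2, 1).
1. P is the centroid of triangle LHV ⇒ P = (1, 2/3)
2. N lies on line SH with SN:NH = 2:(-3) ⇒ N = (0, -2)
line NP meets HV at Y = (9/11, 2/11)
P = N + t·(Y−N) with t = 11/9, so NP:PY = 11/9:-2/9

NP:PY = -11/2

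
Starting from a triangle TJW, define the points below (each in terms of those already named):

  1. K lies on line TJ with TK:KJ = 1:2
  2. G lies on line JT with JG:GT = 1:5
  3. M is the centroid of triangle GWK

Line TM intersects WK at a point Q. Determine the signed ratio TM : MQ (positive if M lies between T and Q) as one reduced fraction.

TM:MQ = -3

Assign T = (0, 0), J = (1, 0), W = (0, 1) — the answer is frame-independent, so this choice is without loss of generality.
1. K lies on line TJ with TK:KJ = 1:2 ⇒ K = (1/3, 0)
2. G lies on line JT with JG:GT = 1:5 ⇒ G = (5/6, 0)
3. M is the centroid of triangle GWK ⇒ M = (7/18, 1/3)
line TM meets WK at Q = (7/27, 2/9)
M = T + t·(Q−T) with t = 3/2, so TM:MQ = 3/2:-1/2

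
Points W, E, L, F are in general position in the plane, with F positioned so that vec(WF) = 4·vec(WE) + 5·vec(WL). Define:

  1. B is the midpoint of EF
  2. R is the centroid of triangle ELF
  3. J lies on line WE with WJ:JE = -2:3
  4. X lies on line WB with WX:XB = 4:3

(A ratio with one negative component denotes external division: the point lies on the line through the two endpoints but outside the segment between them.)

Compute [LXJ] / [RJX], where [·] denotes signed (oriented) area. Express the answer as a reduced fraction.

Work in coordinates with W = (0, 0), E = (1, 0), L = (0, 1), F = (4, 5).
1. B is the midpoint of EF ⇒ B = (5/2, 5/2)
2. R is the centroid of triangle ELF ⇒ R = (5/3, 2)
3. J lies on line WE with WJ:JE = -2:3 ⇒ J = (-2, 0)
4. X lies on line WB with WX:XB = 4:3 ⇒ X = (10/7, 10/7)
2·[LXJ] = -4/7, 2·[RJX] = 34/21
[LXJ]:[RJX] = -4/7:34/21 = -6/17

[LXJ]:[RJX] = -6/17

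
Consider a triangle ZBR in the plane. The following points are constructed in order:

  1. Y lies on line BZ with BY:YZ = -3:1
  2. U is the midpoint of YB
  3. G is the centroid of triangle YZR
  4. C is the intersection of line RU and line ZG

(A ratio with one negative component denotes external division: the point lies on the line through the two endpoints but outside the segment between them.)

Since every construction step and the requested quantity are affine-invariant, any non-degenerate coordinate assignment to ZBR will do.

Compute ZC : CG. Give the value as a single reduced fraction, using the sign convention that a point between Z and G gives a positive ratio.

Choose coordinates Z = (0, 0), B = (1, 0), R = (0, 1).
1. Y lies on line BZ with BY:YZ = -3:1 ⇒ Y = (-1/2, 0)
2. U is the midpoint of YB ⇒ U = (1/4, 0)
3. G is the centroid of triangle YZR ⇒ G = (-1/6, 1/3)
4. C is the intersection of line RU and line ZG ⇒ C = (1/2, -1)
C = Z + t·(G−Z) with t = -3, so ZC:CG = t:(1−t) = -3:4

ZC:CG = -3/4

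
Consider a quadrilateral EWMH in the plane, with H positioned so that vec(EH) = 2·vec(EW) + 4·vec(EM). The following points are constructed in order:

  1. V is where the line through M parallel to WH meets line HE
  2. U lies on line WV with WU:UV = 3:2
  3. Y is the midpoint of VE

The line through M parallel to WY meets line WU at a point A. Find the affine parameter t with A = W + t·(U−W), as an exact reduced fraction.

t = -35/6

Work in coordinates with E = (0, 0), W = (1, 0), M = (0, 1), H = (2, 4).
1. V is where the line through M parallel to WH meets line HE ⇒ V = (-1/2, -1)
2. U lies on line WV with WU:UV = 3:2 ⇒ U = (1/10, -3/5)
3. Y is the midpoint of VE ⇒ Y = (-1/4, -1/2)
through M parallel to WY: direction (-5/4, -1/2); meets WU at A = (25/4, 7/2)
A = W + t·(U−W) with t = -35/6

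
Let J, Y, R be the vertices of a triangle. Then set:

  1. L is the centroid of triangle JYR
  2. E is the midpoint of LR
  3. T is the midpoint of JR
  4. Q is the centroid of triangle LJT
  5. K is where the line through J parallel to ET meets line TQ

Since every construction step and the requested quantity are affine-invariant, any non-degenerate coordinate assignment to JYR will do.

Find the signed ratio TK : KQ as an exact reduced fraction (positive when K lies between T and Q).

Choose coordinates J = (0, 0), Y = (1, 0), R = (0, 1).
1. L is the centroid of triangle JYR ⇒ L = (1/3, 1/3)
2. E is the midpoint of LR ⇒ E = (1/6, 2/3)
3. T is the midpoint of JR ⇒ T = (0, 1/2)
4. Q is the centroid of triangle LJT ⇒ Q = (1/9, 5/18)
5. K is where the line through J parallel to ET meets line TQ ⇒ K = (1/6, 1/6)
K = T + t·(Q−T) with t = 3/2, so TK:KQ = t:(1−t) = 3/2:-1/2

TK:KQ = -3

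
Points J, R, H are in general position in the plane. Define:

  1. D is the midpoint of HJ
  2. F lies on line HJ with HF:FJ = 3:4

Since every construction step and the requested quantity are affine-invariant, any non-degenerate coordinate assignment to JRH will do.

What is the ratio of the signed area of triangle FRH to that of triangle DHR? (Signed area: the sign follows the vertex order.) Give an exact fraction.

[FRH]:[DHR] = -6/7

Choose coordinates J = (0, 0), R = (1, 0), H = (0, 1).
1. D is the midpoint of HJ ⇒ D = (0, 1/2)
2. F lies on line HJ with HF:FJ = 3:4 ⇒ F = (0, 4/7)
2·[FRH] = 3/7, 2·[DHR] = -1/2
[FRH]:[DHR] = 3/7:-1/2 = -6/7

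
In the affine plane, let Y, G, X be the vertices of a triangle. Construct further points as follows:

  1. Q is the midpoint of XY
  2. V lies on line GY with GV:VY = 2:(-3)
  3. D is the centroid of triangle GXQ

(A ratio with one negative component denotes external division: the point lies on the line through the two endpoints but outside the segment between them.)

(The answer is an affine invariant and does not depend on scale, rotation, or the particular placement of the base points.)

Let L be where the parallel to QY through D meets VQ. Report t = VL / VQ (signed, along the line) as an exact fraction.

Assign Y = (0, 0), G = (1, 0), X = (0, 1) — the answer is frame-independent, so this choice is without loss of generality.
1. Q is the midpoint of XY ⇒ Q = (0, 1/2)
2. V lies on line GY with GV:VY = 2:(-3) ⇒ V = (3, 0)
3. D is the centroid of triangle GXQ ⇒ D = (1/3, 1/2)
through D parallel to QY: direction (0, -1/2); meets VQ at L = (1/3, 4/9)
L = V + t·(Q−V) with t = 8/9

t = 8/9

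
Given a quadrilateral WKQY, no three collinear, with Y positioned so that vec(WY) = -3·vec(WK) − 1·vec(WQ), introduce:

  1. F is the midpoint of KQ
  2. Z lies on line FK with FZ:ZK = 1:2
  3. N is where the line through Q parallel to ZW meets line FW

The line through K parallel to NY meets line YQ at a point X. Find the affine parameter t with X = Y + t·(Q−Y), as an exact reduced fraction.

t = -7

Set W = (0, 0), K = (1, 0), Q = (0, 1), Y = (-3, -1); any affine frame gives the same invariant.
1. F is the midpoint of KQ ⇒ F = (1/2, 1/2)
2. Z lies on line FK with FZ:ZK = 1:2 ⇒ Z = (2/3, 1/3)
3. N is where the line through Q parallel to ZW meets line FW ⇒ N = (2, 2)
through K parallel to NY: direction (-5, -3); meets YQ at X = (-24, -15)
X = Y + t·(Q−Y) with t = -7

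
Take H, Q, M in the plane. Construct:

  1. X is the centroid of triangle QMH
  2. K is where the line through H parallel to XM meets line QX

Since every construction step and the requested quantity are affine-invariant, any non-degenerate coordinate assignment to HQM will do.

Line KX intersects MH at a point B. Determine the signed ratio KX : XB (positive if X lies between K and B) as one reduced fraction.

Set H = (0, 0), Q = (1, 0), M = (0, 1); any affine frame gives the same invariant.
1. X is the centroid of triangle QMH ⇒ X = (1/3, 1/3)
2. K is where the line through H parallel to XM meets line QX ⇒ K = (-1/3, 2/3)
line KX meets MH at B = (0, 1/2)
X = K + t·(B−K) with t = 2, so KX:XB = 2:-1

KX:XB = -2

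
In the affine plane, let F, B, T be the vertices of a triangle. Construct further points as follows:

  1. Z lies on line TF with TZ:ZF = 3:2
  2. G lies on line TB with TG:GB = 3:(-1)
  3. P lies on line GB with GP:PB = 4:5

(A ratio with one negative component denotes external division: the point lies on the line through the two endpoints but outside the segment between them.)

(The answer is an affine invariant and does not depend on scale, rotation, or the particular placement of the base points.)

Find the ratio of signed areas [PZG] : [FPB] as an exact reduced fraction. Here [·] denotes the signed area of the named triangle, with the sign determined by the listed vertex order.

Work in coordinates with F = (0, 0), B = (1, 0), T = (0, 1).
1. Z lies on line TF with TZ:ZF = 3:2 ⇒ Z = (0, 2/5)
2. G lies on line TB with TG:GB = 3:(-1) ⇒ G = (3/2, -1/2)
3. P lies on line GB with GP:PB = 4:5 ⇒ P = (23/18, -5/18)
2·[PZG] = 2/15, 2·[FPB] = 5/18
[PZG]:[FPB] = 2/15:5/18 = 12/25

[PZG]:[FPB] = 12/25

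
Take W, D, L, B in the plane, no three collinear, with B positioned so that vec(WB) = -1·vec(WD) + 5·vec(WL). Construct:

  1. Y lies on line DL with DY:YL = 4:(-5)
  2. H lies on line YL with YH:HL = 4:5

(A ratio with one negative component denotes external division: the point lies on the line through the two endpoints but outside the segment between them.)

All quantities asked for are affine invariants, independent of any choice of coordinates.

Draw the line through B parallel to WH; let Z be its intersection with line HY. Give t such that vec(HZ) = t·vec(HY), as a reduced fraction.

t = -109/20

Choose coordinates W = (0, 0), D = (1, 0), L = (0, 1), B = (-1, 5).
1. Y lies on line DL with DY:YL = 4:(-5) ⇒ Y = (5, -4)
2. H lies on line YL with YH:HL = 4:5 ⇒ H = (25/9, -16/9)
through B parallel to WH: direction (25/9, -16/9); meets HY at Z = (-28/3, 31/3)
Z = H + t·(Y−H) with t = -109/20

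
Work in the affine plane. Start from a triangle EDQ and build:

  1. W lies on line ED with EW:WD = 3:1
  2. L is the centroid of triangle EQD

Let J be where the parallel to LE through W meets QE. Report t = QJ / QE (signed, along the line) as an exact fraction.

t = 7/4

Assign E = (0, 0), D = (1, 0), Q = (0, 1) — the answer is frame-independent, so this choice is without loss of generality.
1. W lies on line ED with EW:WD = 3:1 ⇒ W = (3/4, 0)
2. L is the centroid of triangle EQD ⇒ L = (1/3, 1/3)
through W parallel to LE: direction (-1/3, -1/3); meets QE at J = (0, -3/4)
J = Q + t·(E−Q) with t = 7/4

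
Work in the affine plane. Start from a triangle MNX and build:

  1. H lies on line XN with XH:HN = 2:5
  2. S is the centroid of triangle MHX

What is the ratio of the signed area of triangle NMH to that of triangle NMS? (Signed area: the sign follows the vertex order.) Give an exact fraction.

[NMH]:[NMS] = 5/4

Set M = (0, 0), N = (1, 0), X = (0, 1); any affine frame gives the same invariant.
1. H lies on line XN with XH:HN = 2:5 ⇒ H = (2/7, 5/7)
2. S is the centroid of triangle MHX ⇒ S = (2/21, 4/7)
2·[NMH] = -5/7, 2·[NMS] = -4/7
[NMH]:[NMS] = -5/7:-4/7 = 5/4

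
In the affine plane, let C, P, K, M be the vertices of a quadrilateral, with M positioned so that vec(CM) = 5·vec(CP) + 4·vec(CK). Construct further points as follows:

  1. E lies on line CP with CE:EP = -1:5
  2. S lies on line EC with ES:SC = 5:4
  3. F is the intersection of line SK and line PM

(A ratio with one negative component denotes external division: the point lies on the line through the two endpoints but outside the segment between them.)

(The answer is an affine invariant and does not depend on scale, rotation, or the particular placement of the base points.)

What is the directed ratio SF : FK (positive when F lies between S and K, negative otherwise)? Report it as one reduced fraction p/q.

SF:FK = -5/9

Work in coordinates with C = (0, 0), P = (1, 0), K = (0, 1), M = (5, 4).
1. E lies on line CP with CE:EP = -1:5 ⇒ E = (-1/4, 0)
2. S lies on line EC with ES:SC = 5:4 ⇒ S = (-1/9, 0)
3. F is the intersection of line SK and line PM ⇒ F = (-1/4, -5/4)
F = S + t·(K−S) with t = -5/4, so SF:FK = t:(1−t) = -5/4:9/4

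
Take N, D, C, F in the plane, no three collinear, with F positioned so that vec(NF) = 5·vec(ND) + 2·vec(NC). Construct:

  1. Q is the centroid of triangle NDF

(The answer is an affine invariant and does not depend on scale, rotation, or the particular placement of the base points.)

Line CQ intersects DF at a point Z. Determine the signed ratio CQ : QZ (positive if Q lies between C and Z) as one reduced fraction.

Set N = (0, 0), D = (1, 0), C = (0, 1), F = (5, 2); any affine frame gives the same invariant.
1. Q is the centroid of triangle NDF ⇒ Q = (2, 2/3)
line CQ meets DF at Z = (9/4, 5/8)
Q = C + t·(Z−C) with t = 8/9, so CQ:QZ = 8/9:1/9

CQ:QZ = 8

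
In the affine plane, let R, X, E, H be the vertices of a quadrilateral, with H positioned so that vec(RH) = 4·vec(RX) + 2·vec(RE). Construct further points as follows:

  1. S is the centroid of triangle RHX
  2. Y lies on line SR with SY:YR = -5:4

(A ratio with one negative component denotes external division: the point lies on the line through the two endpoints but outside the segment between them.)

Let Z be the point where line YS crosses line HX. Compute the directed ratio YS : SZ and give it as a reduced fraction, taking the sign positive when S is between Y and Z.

Choose coordinates R = (0, 0), X = (1, 0), E = (0, 1), H = (4, 2).
1. S is the centroid of triangle RHX ⇒ S = (5/3, 2/3)
2. Y lies on line SR with SY:YR = -5:4 ⇒ Y = (-20/3, -8/3)
line YS meets HX at Z = (5/2, 1)
S = Y + t·(Z−Y) with t = 10/11, so YS:SZ = 10/11:1/11

YS:SZ = 10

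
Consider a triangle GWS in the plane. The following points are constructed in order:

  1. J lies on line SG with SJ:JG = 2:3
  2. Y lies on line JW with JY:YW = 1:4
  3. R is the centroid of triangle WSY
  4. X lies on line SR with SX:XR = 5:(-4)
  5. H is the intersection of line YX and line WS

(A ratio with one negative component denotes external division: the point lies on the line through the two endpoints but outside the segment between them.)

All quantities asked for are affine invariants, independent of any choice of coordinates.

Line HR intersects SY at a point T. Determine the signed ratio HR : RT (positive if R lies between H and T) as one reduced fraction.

Set G = (0, 0), W = (1, 0), S = (0, 1); any affine frame gives the same invariant.
1. J lies on line SG with SJ:JG = 2:3 ⇒ J = (0, 3/5)
2. Y lies on line JW with JY:YW = 1:4 ⇒ Y = (1/5, 12/25)
3. R is the centroid of triangle WSY ⇒ R = (2/5, 37/75)
4. X lies on line SR with SX:XR = 5:(-4) ⇒ X = (2, -23/15)
5. H is the intersection of line YX and line WS ⇒ H = (-5/2, 7/2)
line HR meets SY at T = (1/17, 72/85)
R = H + t·(T−H) with t = 17/15, so HR:RT = 17/15:-2/15

HR:RT = -17/2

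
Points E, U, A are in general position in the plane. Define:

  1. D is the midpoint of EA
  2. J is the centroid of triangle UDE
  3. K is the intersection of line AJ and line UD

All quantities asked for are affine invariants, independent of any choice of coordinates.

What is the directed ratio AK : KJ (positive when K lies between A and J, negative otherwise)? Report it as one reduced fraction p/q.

AK:KJ = 3

Set E = (0, 0), U = (1, 0), A = (0, 1); any affine frame gives the same invariant.
1. D is the midpoint of EA ⇒ D = (0, 1/2)
2. J is the centroid of triangle UDE ⇒ J = (1/3, 1/6)
3. K is the intersection of line AJ and line UD ⇒ K = (1/4, 3/8)
K = A + t·(J−A) with t = 3/4, so AK:KJ = t:(1−t) = 3/4:1/4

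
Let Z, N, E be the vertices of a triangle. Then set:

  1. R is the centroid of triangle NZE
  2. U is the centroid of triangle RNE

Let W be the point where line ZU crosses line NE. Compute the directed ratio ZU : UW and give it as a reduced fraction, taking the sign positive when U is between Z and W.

Set Z = (0, 0), N = (1, 0), E = (0, 1); any affine frame gives the same invariant.
1. R is the centroid of triangle NZE ⇒ R = (1/3, 1/3)
2. U is the centroid of triangle RNE ⇒ U = (4/9, 4/9)
line ZU meets NE at W = (1/2, 1/2)
U = Z + t·(W−Z) with t = 8/9, so ZU:UW = 8/9:1/9

ZU:UW = 8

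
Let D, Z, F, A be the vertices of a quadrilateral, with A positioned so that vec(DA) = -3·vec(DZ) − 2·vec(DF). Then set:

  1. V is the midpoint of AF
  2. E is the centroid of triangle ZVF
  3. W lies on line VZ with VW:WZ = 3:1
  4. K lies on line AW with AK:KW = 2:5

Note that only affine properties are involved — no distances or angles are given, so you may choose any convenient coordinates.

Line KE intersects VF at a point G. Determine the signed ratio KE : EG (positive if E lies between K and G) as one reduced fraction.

KE:EG = -5/14

Assign D = (0, 0), Z = (1, 0), F = (0, 1), A = (-3, -2) — the answer is frame-independent, so this choice is without loss of generality.
1. V is the midpoint of AF ⇒ V = (-3/2, -1/2)
2. E is the centroid of triangle ZVF ⇒ E = (-1/6, 1/6)
3. W lies on line VZ with VW:WZ = 3:1 ⇒ W = (3/8, -1/8)
4. K lies on line AW with AK:KW = 2:5 ⇒ K = (-57/28, -41/28)
line KE meets VF at G = (-27/5, -22/5)
E = K + t·(G−K) with t = -5/9, so KE:EG = -5/9:14/9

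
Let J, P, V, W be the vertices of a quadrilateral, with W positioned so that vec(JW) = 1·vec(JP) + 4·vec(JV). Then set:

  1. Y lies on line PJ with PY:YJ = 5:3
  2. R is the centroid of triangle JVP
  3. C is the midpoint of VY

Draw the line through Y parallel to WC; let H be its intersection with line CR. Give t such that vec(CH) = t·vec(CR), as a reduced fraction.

t = 51/31

Choose coordinates J = (0, 0), P = (1, 0), V = (0, 1), W = (1, 4).
1. Y lies on line PJ with PY:YJ = 5:3 ⇒ Y = (3/8, 0)
2. R is the centroid of triangle JVP ⇒ R = (1/3, 1/3)
3. C is the midpoint of VY ⇒ C = (3/16, 1/2)
through Y parallel to WC: direction (-13/16, -7/2); meets CR at H = (53/124, 7/31)
H = C + t·(R−C) with t = 51/31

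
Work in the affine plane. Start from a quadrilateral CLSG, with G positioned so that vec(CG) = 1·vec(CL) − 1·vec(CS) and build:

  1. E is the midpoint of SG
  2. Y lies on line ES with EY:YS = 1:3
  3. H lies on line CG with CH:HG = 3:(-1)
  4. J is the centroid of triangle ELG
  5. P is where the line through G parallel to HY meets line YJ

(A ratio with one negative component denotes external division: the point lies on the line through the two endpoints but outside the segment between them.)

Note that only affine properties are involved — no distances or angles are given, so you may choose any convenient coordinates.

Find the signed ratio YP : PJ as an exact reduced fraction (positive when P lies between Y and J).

YP:PJ = -15/22

Set C = (0, 0), L = (1, 0), S = (0, 1), G = (1, -1); any affine frame gives the same invariant.
1. E is the midpoint of SG ⇒ E = (1/2, 0)
2. Y lies on line ES with EY:YS = 1:3 ⇒ Y = (3/8, 1/4)
3. H lies on line CG with CH:HG = 3:(-1) ⇒ H = (3/2, -3/2)
4. J is the centroid of triangle ELG ⇒ J = (5/6, -1/3)
5. P is where the line through G parallel to HY meets line YJ ⇒ P = (-17/28, 3/2)
P = Y + t·(J−Y) with t = -15/7, so YP:PJ = t:(1−t) = -15/7:22/7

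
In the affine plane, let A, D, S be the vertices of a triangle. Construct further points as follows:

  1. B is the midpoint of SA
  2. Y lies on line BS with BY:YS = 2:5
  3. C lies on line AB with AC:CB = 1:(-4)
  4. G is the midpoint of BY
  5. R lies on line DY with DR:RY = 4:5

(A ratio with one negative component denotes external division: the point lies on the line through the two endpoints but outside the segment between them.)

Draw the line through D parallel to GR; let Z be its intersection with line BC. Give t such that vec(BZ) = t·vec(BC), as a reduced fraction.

t = -3/140

Set A = (0, 0), D = (1, 0), S = (0, 1); any affine frame gives the same invariant.
1. B is the midpoint of SA ⇒ B = (0, 1/2)
2. Y lies on line BS with BY:YS = 2:5 ⇒ Y = (0, 9/14)
3. C lies on line AB with AC:CB = 1:(-4) ⇒ C = (0, -1/6)
4. G is the midpoint of BY ⇒ G = (0, 4/7)
5. R lies on line DY with DR:RY = 4:5 ⇒ R = (5/9, 2/7)
through D parallel to GR: direction (5/9, -2/7); meets BC at Z = (0, 18/35)
Z = B + t·(C−B) with t = -3/140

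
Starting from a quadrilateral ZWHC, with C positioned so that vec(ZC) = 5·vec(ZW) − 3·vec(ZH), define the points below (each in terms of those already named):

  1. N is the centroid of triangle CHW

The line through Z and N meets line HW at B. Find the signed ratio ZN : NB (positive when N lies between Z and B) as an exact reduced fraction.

ZN:NB = -4

Set Z = (0, 0), W = (1, 0), H = (0, 1), C = (5, -3); any affine frame gives the same invariant.
1. N is the centroid of triangle CHW ⇒ N = (2, -2/3)
line ZN meets HW at B = (3/2, -1/2)
N = Z + t·(B−Z) with t = 4/3, so ZN:NB = 4/3:-1/3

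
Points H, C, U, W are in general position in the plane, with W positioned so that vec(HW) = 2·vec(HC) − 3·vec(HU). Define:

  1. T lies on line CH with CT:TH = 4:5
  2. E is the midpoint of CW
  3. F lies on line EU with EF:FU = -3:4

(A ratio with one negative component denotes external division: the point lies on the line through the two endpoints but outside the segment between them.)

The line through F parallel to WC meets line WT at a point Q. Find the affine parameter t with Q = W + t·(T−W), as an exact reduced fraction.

Set H = (0, 0), C = (1, 0), U = (0, 1), W = (2, -3); any affine frame gives the same invariant.
1. T lies on line CH with CT:TH = 4:5 ⇒ T = (5/9, 0)
2. E is the midpoint of CW ⇒ E = (3/2, -3/2)
3. F lies on line EU with EF:FU = -3:4 ⇒ F = (6, -9)
through F parallel to WC: direction (-1, 3); meets WT at Q = (17/2, -33/2)
Q = W + t·(T−W) with t = -9/2

t = -9/2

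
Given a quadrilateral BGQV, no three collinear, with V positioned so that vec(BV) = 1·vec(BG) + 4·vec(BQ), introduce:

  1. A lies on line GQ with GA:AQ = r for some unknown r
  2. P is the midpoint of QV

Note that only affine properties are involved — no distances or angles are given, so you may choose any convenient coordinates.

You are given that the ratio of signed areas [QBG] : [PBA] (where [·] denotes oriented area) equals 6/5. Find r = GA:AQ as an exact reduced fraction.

Work in coordinates with B = (0, 0), G = (1, 0), Q = (0, 1), V = (1, 4).
1. With GA:AQ = r, write λ = r/(r+1) so A = G + λ·(Q−G); A is affine-linear in λ
2. P is the midpoint of QV ⇒ P = (1/2, 5/2)
Every point depending on A is an affine combination of A and λ-independent points, so each such coordinate is linear in λ; the λ² term in each signed area is a multiple of (Q−G)×(Q−G) = 0, so 2·[QBG] and 2·[PBA] are each linear in λ. Evaluating at λ=0 and λ=1:
  2·[QBG] = 1,   2·[PBA] = -3·λ + 5/2
So [QBG]:[PBA] = (1) / (-3·λ + 5/2). Setting this equal to 6/5:
  1 = 6/5·(-3·λ + 5/2)  ⇒  λ = 5/9
Then r = λ/(1−λ) = (5/9)/(4/9) = 5/4. Check: with r = 5/4, A = (4/9, 5/9) and [QBG]:[PBA] = 6/5 as required.

r = 5/4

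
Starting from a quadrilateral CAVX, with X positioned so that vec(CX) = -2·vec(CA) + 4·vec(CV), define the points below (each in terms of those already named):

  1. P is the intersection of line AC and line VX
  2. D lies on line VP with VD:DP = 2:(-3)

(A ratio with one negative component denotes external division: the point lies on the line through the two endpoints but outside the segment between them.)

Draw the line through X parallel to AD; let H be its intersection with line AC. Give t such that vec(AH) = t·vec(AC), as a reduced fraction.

Choose coordinates C = (0, 0), A = (1, 0), V = (0, 1), X = (-2, 4).
1. P is the intersection of line AC and line VX ⇒ P = (2/3, 0)
2. D lies on line VP with VD:DP = 2:(-3) ⇒ D = (-4/3, 3)
through X parallel to AD: direction (-7/3, 3); meets AC at H = (10/9, 0)
H = A + t·(C−A) with t = -1/9

t = -1/9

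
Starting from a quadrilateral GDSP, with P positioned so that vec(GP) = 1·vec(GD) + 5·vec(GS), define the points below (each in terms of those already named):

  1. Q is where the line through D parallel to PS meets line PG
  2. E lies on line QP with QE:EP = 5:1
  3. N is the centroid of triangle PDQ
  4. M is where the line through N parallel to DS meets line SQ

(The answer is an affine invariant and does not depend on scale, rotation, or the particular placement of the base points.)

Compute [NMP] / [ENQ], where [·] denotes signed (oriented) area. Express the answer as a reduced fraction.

Choose coordinates G = (0, 0), D = (1, 0), S = (0, 1), P = (1, 5).
1. Q is where the line through D parallel to PS meets line PG ⇒ Q = (-4, -20)
2. E lies on line QP with QE:EP = 5:1 ⇒ E = (1/6, 5/6)
3. N is the centroid of triangle PDQ ⇒ N = (-2/3, -5)
4. M is where the line through N parallel to DS meets line SQ ⇒ M = (-16/15, -23/5)
2·[NMP] = -14/3, 2·[ENQ] = -125/18
[NMP]:[ENQ] = -14/3:-125/18 = 84/125

[NMP]:[ENQ] = 84/125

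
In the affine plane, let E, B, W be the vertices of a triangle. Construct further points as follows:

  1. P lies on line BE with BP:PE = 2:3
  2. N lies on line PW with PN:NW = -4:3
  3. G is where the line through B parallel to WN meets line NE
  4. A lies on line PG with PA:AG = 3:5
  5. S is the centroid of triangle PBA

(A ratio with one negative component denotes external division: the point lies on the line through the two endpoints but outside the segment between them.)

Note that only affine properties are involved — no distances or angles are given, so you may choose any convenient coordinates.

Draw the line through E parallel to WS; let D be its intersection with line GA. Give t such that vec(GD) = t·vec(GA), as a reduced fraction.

t = 50/29

Choose coordinates E = (0, 0), B = (1, 0), W = (0, 1).
1. P lies on line BE with BP:PE = 2:3 ⇒ P = (3/5, 0)
2. N lies on line PW with PN:NW = -4:3 ⇒ N = (-9/5, 4)
3. G is where the line through B parallel to WN meets line NE ⇒ G = (-3, 20/3)
4. A lies on line PG with PA:AG = 3:5 ⇒ A = (-3/4, 5/2)
5. S is the centroid of triangle PBA ⇒ S = (17/60, 5/6)
through E parallel to WS: direction (17/60, -1/6); meets GA at D = (51/58, -15/29)
D = G + t·(A−G) with t = 50/29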